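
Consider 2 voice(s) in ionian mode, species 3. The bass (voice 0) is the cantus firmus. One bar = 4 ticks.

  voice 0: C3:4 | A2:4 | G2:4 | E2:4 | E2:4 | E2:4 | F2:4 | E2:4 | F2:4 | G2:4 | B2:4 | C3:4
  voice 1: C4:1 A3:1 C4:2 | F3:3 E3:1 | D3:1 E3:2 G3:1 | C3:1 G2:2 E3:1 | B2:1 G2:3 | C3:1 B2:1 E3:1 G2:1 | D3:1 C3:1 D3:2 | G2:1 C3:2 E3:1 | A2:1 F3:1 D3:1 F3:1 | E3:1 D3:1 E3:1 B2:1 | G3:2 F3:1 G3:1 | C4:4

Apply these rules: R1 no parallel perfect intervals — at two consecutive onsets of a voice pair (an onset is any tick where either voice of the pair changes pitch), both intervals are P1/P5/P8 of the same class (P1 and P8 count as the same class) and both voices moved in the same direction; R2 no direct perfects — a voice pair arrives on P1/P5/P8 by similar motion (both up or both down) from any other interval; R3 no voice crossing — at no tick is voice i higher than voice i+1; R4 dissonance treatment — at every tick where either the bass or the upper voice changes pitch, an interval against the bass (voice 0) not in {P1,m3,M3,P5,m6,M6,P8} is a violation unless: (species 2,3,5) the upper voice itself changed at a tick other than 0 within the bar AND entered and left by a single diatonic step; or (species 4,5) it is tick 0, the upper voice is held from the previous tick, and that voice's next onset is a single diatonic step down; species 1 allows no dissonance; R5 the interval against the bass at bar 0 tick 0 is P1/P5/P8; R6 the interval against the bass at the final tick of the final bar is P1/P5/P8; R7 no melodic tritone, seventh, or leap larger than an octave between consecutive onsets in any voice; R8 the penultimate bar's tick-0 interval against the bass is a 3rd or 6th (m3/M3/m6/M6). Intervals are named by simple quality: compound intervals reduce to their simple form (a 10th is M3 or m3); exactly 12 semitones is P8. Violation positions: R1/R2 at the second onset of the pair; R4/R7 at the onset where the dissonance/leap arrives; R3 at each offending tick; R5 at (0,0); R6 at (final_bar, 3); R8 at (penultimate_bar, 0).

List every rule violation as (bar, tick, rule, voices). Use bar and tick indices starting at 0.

bar 0: v0=C3 v1=C4 downbeat P8
bar 1: v0=A2 v1=F3 downbeat m6
bar 2: v0=G2 v1=D3 downbeat P5
bar 3: v0=E2 v1=C3 downbeat m6
bar 4: v0=E2 v1=B2 downbeat P5
bar 5: v0=E2 v1=C3 downbeat m6
bar 6: v0=F2 v1=D3 downbeat M6
bar 7: v0=E2 v1=G2 downbeat m3
bar 8: v0=F2 v1=A2 downbeat M3
bar 9: v0=G2 v1=E3 downbeat M6
bar 10: v0=B2 v1=G3 downbeat m6
bar 11: v0=C3 v1=C4 downbeat P8
  -> R1 @ bar 2 tick 0 v(0, 1): A2/E3 P5 -> G2/D3 P5 similar
  -> R2 @ bar 11 tick 0 v(0, 1): B2/G3 m6 -> C3/C4 P8 similar

(2, 0, R1, (0, 1))
(11, 0, R2, (0, 1))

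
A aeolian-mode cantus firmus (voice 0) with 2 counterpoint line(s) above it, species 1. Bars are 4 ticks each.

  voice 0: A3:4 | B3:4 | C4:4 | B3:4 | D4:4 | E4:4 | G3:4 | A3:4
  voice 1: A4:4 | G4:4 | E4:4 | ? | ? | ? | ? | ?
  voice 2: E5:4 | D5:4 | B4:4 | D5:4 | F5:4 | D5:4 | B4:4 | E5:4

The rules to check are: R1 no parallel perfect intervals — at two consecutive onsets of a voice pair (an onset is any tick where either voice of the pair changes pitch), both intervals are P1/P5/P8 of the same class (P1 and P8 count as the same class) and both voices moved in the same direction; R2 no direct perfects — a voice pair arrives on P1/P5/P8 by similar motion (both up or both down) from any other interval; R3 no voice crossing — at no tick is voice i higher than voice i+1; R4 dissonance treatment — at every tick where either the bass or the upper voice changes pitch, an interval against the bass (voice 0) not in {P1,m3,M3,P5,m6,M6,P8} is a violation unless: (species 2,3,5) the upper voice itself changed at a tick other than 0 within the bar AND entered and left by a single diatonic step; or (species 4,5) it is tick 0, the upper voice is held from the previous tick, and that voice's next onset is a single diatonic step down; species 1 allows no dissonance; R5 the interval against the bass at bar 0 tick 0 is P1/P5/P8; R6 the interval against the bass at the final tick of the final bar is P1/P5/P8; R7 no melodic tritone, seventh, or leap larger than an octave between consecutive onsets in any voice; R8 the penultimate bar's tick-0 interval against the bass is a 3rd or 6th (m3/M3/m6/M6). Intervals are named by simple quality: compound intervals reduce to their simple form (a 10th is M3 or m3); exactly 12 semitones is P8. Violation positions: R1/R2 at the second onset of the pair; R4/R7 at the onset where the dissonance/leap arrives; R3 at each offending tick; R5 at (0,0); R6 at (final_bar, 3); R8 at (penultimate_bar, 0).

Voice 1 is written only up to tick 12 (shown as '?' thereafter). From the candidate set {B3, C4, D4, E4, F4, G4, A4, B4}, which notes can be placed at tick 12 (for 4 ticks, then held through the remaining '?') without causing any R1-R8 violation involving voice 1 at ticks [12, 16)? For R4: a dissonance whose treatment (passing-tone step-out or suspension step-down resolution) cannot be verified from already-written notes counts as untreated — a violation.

{B4, D4}

B3: violates R2
C4: violates R4
D4: legal
E4: violates R4
F4: violates R4
G4: violates R1
A4: violates R4
B4: legal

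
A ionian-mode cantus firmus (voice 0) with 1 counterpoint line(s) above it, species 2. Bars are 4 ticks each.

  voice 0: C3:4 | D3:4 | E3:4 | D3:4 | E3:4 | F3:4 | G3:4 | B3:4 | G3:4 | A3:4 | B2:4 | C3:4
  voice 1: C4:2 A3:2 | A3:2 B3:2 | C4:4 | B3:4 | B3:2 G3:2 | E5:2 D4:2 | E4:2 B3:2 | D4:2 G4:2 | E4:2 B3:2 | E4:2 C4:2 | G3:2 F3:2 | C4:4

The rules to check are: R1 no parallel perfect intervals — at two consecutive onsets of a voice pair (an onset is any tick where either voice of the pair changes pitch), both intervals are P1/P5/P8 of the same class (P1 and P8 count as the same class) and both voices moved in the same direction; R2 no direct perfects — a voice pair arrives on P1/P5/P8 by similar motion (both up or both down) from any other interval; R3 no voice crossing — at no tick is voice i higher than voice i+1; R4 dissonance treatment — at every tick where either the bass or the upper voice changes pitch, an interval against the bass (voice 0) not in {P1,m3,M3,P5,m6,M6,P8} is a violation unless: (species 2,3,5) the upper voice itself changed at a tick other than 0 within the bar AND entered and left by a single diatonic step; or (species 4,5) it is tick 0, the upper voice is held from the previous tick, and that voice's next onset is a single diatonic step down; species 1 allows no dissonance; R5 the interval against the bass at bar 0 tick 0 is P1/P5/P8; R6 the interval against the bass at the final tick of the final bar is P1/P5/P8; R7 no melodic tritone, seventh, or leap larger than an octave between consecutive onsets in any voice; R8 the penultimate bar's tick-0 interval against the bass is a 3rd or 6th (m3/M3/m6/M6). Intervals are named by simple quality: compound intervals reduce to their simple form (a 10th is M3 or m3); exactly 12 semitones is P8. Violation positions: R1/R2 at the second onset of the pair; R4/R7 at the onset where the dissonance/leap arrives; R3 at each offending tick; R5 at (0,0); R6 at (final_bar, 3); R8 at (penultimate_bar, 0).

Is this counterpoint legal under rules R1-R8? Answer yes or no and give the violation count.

No (7 violations)

bar 0: v0=C3 v1=C4 (P8)
bar 1: v0=D3 v1=A3 (P5)
bar 2: v0=E3 v1=C4 (m6)
bar 3: v0=D3 v1=B3 (M6)
bar 4: v0=E3 v1=B3 (P5)
bar 5: v0=F3 v1=E5 (M7)
bar 6: v0=G3 v1=E4 (M6)
bar 7: v0=B3 v1=D4 (m3)
bar 8: v0=G3 v1=E4 (M6)
bar 9: v0=A3 v1=E4 (P5)
bar 10: v0=B2 v1=G3 (m6)
bar 11: v0=C3 v1=C4 (P8)
  R4 @ bar5.0: F3/E5 M7 untreated
  R7 @ bar5.0: G3->E5 leap 21st
  R7 @ bar5.2: E5->D4 leap 14st
  R2 @ bar9.0: G3/B3 M3 -> A3/E4 P5 similar
  R7 @ bar10.0: A3->B2 leap 10st
  R4 @ bar10.2: B2/F3 TT untreated
  R2 @ bar11.0: B2/F3 TT -> C3/C4 P8 similar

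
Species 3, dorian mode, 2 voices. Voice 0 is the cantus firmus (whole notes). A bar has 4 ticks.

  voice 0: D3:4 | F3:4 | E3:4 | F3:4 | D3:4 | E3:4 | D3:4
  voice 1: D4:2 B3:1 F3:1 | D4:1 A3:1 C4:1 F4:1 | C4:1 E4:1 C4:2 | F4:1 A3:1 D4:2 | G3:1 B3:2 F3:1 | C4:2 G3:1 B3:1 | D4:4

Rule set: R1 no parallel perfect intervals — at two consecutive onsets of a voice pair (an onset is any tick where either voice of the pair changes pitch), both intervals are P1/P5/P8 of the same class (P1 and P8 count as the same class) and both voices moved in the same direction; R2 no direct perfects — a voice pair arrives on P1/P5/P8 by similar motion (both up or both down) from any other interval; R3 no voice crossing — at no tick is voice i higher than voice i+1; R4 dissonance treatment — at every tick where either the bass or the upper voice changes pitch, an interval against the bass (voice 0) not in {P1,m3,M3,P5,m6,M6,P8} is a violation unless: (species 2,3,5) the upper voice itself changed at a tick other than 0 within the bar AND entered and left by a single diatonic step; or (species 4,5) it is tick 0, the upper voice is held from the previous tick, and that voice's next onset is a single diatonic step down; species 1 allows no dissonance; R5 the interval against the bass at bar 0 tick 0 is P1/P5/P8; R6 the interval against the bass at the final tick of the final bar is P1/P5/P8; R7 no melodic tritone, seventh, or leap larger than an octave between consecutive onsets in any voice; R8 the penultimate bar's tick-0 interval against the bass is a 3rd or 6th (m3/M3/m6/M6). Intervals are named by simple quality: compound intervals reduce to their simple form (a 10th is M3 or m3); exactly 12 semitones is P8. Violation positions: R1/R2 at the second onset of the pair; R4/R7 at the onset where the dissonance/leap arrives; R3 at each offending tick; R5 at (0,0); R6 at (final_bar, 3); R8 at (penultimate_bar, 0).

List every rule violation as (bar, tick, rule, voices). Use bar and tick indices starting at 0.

bar 0: v0=D3 v1=D4 downbeat P8
bar 1: v0=F3 v1=D4 downbeat M6
bar 2: v0=E3 v1=C4 downbeat m6
bar 3: v0=F3 v1=F4 downbeat P8
bar 4: v0=D3 v1=G3 downbeat P4
bar 5: v0=E3 v1=C4 downbeat m6
bar 6: v0=D3 v1=D4 downbeat P8
  -> R7 @ bar 0 tick 3 v(1,): B3->F3 leap 6st
  -> R2 @ bar 3 tick 0 v(0, 1): E3/C4 m6 -> F3/F4 P8 similar
  -> R4 @ bar 4 tick 0 v(0, 1): D3/G3 P4 untreated
  -> R7 @ bar 4 tick 3 v(1,): B3->F3 leap 6st

(0, 3, R7, (1,))
(3, 0, R2, (0, 1))
(4, 0, R4, (0, 1))
(4, 3, R7, (1,))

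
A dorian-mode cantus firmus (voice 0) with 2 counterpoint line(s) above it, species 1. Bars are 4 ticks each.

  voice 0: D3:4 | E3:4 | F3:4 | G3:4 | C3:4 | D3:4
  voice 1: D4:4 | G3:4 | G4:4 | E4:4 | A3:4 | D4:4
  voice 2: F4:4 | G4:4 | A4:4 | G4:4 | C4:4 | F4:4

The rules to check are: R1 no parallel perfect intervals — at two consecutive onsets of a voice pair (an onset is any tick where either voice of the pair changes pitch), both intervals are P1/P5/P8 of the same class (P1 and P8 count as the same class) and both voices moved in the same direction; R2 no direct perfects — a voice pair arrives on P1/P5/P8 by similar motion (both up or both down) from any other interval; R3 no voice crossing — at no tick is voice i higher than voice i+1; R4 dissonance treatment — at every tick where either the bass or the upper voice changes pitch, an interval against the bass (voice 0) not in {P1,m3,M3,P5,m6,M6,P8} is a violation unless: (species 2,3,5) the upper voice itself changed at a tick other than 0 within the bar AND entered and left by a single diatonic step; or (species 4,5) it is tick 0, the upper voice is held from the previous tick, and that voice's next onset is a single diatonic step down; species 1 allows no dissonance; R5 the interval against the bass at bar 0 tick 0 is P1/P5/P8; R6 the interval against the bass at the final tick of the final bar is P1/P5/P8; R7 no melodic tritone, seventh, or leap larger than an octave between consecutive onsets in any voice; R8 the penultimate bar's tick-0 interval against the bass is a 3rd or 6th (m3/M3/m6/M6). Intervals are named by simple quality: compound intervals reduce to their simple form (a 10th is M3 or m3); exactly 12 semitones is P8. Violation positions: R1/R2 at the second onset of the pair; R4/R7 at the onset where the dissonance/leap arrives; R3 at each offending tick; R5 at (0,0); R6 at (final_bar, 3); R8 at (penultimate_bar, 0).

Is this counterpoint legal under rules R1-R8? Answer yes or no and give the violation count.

No (6 violations)

bar 0: v0=D3 v1=D4 v2=F4 (m3)
bar 1: v0=E3 v1=G3 v2=G4 (m3)
bar 2: v0=F3 v1=G4 v2=A4 (M3)
bar 3: v0=G3 v1=E4 v2=G4 (P8)
bar 4: v0=C3 v1=A3 v2=C4 (P8)
bar 5: v0=D3 v1=D4 v2=F4 (m3)
  R5 @ bar0.0: opens on m3
  R4 @ bar2.0: F3/G4 M2 untreated
  R1 @ bar4.0: G3/G4 P8 -> C3/C4 P8 similar
  R8 @ bar4.0: penult P8 not 3rd/6th
  R2 @ bar5.0: C3/A3 M6 -> D3/D4 P8 similar
  R6 @ bar5.3: closes on m3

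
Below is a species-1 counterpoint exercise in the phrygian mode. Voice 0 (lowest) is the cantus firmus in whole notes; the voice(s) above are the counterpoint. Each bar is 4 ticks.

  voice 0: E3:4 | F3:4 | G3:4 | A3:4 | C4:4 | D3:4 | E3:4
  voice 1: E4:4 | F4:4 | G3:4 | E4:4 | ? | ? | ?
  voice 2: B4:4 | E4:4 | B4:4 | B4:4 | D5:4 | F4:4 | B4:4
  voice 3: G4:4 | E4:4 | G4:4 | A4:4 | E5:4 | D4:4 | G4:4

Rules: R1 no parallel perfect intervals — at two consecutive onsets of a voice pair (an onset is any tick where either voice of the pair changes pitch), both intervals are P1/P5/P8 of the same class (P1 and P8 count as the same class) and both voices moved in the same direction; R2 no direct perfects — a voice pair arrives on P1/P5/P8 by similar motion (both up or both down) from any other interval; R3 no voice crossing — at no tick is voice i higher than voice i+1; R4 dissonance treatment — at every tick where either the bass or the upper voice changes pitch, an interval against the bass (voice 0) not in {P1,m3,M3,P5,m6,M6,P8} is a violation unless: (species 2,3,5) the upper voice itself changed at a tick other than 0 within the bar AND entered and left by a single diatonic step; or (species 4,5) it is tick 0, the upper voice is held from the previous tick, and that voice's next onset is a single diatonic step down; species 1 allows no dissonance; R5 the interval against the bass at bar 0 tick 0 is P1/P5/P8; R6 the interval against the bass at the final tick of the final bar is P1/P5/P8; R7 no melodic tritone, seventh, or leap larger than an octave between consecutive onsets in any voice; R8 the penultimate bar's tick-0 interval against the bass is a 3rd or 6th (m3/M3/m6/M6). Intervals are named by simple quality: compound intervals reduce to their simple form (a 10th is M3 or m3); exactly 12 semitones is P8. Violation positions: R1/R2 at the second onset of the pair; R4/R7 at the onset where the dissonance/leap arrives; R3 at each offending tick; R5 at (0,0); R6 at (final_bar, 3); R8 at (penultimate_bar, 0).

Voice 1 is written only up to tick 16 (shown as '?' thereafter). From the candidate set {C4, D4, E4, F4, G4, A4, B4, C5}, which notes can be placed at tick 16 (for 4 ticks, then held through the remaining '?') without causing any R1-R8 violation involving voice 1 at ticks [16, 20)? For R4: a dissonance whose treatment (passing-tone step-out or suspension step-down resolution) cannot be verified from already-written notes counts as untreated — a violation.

C4: legal
D4: violates R4
E4: legal
F4: violates R4
G4: violates R1
A4: violates R2
B4: violates R4
C5: violates R2

{C4, E4}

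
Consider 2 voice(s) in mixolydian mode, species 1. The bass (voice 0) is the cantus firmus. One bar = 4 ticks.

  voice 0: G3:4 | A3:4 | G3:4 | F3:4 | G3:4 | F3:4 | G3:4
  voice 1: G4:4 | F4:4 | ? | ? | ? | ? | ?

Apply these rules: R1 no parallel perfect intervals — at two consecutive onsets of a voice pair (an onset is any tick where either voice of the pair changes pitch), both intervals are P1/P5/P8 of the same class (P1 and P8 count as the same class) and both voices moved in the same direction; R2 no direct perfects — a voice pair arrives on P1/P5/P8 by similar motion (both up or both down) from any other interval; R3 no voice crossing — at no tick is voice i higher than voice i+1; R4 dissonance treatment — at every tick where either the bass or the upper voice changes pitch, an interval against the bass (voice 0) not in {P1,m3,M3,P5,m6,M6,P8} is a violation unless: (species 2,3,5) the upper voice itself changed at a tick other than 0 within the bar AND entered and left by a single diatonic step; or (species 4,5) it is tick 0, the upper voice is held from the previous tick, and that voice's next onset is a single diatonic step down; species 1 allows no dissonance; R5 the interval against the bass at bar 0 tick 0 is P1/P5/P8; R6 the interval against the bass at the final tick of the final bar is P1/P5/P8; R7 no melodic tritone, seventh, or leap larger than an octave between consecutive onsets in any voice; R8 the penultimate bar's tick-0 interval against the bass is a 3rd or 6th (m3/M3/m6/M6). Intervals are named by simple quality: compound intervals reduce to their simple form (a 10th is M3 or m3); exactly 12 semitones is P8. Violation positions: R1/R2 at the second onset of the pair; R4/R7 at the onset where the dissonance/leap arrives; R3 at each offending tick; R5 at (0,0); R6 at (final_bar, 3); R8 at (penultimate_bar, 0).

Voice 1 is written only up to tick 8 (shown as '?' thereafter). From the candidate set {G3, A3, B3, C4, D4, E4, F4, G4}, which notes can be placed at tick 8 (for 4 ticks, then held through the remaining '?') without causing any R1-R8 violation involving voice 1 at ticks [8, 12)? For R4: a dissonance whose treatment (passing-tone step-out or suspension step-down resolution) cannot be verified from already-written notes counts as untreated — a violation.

{E4, G4}

G3: violates R2,R7
A3: violates R4
B3: violates R7
C4: violates R4
D4: violates R2
E4: legal
F4: violates R4
G4: legal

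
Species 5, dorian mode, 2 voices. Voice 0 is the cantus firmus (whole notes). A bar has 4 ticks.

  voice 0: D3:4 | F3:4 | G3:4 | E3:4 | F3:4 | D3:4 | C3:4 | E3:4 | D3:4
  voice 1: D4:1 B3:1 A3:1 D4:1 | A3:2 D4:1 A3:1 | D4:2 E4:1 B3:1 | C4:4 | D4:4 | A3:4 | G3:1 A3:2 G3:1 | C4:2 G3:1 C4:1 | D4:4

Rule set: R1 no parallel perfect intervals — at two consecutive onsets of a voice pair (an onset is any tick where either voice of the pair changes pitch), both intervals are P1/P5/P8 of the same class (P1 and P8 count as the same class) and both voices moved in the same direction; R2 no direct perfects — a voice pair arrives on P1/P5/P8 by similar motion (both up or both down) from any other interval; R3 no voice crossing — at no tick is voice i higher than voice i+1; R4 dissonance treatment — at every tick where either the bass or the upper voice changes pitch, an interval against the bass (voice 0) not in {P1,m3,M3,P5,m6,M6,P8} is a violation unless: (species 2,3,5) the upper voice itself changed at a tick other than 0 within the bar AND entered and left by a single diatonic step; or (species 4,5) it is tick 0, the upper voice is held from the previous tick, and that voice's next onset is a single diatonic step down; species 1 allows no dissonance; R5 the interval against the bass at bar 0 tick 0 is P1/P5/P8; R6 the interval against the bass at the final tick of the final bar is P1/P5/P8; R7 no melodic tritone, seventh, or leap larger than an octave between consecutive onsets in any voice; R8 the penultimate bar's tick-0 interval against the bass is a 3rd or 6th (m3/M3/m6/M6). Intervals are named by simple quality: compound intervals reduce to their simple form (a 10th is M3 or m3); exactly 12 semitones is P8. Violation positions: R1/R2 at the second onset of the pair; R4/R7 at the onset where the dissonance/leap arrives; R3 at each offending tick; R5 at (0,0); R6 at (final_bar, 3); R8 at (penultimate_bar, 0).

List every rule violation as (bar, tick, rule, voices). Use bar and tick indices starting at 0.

(2, 0, R2, (0, 1))
(5, 0, R2, (0, 1))
(6, 0, R1, (0, 1))

bar 0: v0=D3 v1=D4 downbeat P8
bar 1: v0=F3 v1=A3 downbeat M3
bar 2: v0=G3 v1=D4 downbeat P5
bar 3: v0=E3 v1=C4 downbeat m6
bar 4: v0=F3 v1=D4 downbeat M6
bar 5: v0=D3 v1=A3 downbeat P5
bar 6: v0=C3 v1=G3 downbeat P5
bar 7: v0=E3 v1=C4 downbeat m6
bar 8: v0=D3 v1=D4 downbeat P8
  -> R2 @ bar 2 tick 0 v(0, 1): F3/A3 M3 -> G3/D4 P5 similar
  -> R2 @ bar 5 tick 0 v(0, 1): F3/D4 M6 -> D3/A3 P5 similar
  -> R1 @ bar 6 tick 0 v(0, 1): D3/A3 P5 -> C3/G3 P5 similar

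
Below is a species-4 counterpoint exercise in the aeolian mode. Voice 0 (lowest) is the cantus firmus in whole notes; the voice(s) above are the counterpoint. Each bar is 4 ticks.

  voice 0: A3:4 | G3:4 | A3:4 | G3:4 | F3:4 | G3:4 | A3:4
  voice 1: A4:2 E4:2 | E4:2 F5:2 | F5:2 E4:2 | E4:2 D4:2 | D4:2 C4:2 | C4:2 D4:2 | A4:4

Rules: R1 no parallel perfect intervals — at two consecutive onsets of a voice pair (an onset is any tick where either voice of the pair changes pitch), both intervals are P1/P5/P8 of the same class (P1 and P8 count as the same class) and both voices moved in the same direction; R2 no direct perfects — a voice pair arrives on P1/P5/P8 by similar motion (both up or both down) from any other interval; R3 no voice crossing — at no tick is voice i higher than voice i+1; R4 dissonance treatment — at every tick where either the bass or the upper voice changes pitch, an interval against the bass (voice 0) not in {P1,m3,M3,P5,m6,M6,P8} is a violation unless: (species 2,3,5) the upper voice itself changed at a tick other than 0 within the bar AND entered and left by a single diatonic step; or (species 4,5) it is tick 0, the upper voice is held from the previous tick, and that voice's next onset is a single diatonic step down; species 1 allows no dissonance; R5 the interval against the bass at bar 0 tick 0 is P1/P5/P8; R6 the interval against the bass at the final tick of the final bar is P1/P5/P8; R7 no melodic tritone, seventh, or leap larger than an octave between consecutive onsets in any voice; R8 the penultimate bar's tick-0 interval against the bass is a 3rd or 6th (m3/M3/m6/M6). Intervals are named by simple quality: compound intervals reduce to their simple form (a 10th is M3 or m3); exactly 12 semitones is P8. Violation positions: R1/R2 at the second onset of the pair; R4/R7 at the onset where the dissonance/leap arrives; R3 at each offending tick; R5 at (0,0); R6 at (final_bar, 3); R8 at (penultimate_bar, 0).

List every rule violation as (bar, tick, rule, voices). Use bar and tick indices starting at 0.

(1, 2, R4, (0, 1))
(1, 2, R7, (1,))
(2, 2, R7, (1,))
(5, 0, R4, (0, 1))
(5, 0, R8, (0, 1))
(6, 0, R2, (0, 1))

bar 0: v0=A3 v1=A4 downbeat P8
bar 1: v0=G3 v1=E4 downbeat M6
bar 2: v0=A3 v1=F5 downbeat m6
bar 3: v0=G3 v1=E4 downbeat M6
bar 4: v0=F3 v1=D4 downbeat M6
bar 5: v0=G3 v1=C4 downbeat P4
bar 6: v0=A3 v1=A4 downbeat P8
  -> R4 @ bar 1 tick 2 v(0, 1): G3/F5 m7 untreated
  -> R7 @ bar 1 tick 2 v(1,): E4->F5 leap 13st
  -> R7 @ bar 2 tick 2 v(1,): F5->E4 leap 13st
  -> R4 @ bar 5 tick 0 v(0, 1): G3/C4 P4 untreated
  -> R8 @ bar 5 tick 0 v(0, 1): penult P4 not 3rd/6th
  -> R2 @ bar 6 tick 0 v(0, 1): G3/D4 P5 -> A3/A4 P8 similar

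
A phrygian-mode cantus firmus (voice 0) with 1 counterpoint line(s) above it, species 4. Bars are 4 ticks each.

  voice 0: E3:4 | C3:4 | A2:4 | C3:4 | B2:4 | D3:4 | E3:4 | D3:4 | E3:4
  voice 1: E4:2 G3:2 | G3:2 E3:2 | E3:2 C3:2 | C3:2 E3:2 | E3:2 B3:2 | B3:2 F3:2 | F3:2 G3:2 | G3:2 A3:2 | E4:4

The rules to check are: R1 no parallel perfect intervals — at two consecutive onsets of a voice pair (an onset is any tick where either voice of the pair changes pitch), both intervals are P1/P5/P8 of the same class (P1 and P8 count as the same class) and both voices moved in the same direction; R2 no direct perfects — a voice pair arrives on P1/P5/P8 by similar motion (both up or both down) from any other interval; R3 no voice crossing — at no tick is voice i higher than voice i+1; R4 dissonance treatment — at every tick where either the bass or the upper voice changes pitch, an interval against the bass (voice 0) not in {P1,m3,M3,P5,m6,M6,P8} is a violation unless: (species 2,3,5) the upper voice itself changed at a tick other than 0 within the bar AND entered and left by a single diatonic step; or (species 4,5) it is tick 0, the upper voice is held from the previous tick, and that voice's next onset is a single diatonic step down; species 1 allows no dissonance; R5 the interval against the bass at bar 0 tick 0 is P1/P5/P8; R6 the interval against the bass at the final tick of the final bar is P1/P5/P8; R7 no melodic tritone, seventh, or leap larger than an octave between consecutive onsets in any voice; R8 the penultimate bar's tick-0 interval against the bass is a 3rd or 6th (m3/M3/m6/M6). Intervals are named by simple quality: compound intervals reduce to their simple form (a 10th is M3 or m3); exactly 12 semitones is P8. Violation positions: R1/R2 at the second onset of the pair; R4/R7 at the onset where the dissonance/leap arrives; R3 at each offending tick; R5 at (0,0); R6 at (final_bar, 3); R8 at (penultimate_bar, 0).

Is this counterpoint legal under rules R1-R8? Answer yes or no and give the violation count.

No (6 violations)

bar 0: v0=E3 v1=E4 (P8)
bar 1: v0=C3 v1=G3 (P5)
bar 2: v0=A2 v1=E3 (P5)
bar 3: v0=C3 v1=C3 (P1)
bar 4: v0=B2 v1=E3 (P4)
bar 5: v0=D3 v1=B3 (M6)
bar 6: v0=E3 v1=F3 (m2)
bar 7: v0=D3 v1=G3 (P4)
bar 8: v0=E3 v1=E4 (P8)
  R4 @ bar4.0: B2/E3 P4 untreated
  R7 @ bar5.2: B3->F3 leap 6st
  R4 @ bar6.0: E3/F3 m2 untreated
  R4 @ bar7.0: D3/G3 P4 untreated
  R8 @ bar7.0: penult P4 not 3rd/6th
  R2 @ bar8.0: D3/A3 P5 -> E3/E4 P8 similar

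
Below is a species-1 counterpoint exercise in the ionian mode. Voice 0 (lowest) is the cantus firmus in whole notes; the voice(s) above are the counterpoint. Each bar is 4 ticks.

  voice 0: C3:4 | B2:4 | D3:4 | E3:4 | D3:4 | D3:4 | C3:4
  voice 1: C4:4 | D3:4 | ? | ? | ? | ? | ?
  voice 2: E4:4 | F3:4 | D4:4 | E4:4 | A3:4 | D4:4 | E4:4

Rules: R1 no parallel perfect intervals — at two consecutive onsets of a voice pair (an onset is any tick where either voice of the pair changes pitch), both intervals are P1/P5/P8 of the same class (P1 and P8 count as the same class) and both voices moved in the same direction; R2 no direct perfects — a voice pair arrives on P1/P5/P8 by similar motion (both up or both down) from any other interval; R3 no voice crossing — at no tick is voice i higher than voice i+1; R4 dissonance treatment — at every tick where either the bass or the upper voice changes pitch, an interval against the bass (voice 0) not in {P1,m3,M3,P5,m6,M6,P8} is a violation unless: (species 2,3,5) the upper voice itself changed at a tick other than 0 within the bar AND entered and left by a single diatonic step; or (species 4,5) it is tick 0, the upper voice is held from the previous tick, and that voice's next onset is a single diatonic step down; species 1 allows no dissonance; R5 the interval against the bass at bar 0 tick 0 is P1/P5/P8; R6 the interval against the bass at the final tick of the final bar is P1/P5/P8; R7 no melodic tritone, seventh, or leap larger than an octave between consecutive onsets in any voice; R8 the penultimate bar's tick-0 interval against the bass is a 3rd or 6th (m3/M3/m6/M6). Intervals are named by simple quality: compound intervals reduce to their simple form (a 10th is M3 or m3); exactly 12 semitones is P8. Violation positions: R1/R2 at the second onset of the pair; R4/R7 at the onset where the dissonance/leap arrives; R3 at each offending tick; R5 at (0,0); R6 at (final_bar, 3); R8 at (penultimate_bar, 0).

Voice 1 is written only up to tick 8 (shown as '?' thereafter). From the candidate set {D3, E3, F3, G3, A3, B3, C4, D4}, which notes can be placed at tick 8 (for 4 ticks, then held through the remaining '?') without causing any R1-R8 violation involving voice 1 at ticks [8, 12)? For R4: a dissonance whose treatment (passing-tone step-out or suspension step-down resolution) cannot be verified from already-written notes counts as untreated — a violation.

D3: legal
E3: violates R4
F3: legal
G3: violates R2,R4
A3: violates R2
B3: legal
C4: violates R4,R7
D4: violates R2

{B3, D3, F3}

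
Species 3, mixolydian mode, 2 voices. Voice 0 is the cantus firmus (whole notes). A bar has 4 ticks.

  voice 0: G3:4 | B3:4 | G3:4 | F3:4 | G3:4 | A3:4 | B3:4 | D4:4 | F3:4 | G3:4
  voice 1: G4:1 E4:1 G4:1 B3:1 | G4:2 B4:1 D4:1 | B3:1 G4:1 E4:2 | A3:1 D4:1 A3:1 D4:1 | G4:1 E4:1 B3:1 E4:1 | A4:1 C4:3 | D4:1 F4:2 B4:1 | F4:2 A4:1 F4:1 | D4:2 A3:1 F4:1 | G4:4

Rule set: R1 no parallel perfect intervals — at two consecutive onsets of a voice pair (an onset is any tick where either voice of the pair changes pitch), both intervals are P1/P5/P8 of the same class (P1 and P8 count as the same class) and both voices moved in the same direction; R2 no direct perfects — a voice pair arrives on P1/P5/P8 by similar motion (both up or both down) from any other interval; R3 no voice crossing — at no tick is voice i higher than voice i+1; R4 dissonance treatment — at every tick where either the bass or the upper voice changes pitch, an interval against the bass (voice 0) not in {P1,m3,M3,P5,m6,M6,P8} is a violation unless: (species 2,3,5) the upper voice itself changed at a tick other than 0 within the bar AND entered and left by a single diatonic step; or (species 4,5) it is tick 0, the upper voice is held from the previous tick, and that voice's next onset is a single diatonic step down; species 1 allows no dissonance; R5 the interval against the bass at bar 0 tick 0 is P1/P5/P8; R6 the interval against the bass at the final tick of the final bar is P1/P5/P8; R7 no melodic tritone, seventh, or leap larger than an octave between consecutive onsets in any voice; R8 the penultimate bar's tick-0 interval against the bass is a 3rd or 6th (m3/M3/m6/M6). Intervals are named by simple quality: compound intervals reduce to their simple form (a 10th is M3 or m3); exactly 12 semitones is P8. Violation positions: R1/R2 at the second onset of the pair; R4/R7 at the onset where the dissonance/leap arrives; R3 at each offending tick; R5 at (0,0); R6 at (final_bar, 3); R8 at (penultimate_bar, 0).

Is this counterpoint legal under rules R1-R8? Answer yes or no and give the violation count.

No (6 violations)

bar 0: v0=G3 v1=G4 (P8)
bar 1: v0=B3 v1=G4 (m6)
bar 2: v0=G3 v1=B3 (M3)
bar 3: v0=F3 v1=A3 (M3)
bar 4: v0=G3 v1=G4 (P8)
bar 5: v0=A3 v1=A4 (P8)
bar 6: v0=B3 v1=D4 (m3)
bar 7: v0=D4 v1=F4 (m3)
bar 8: v0=F3 v1=D4 (M6)
bar 9: v0=G3 v1=G4 (P8)
  R2 @ bar4.0: F3/D4 M6 -> G3/G4 P8 similar
  R2 @ bar5.0: G3/E4 M6 -> A3/A4 P8 similar
  R4 @ bar6.1: B3/F4 TT untreated
  R7 @ bar6.3: F4->B4 leap 6st
  R7 @ bar7.0: B4->F4 leap 6st
  R1 @ bar9.0: F3/F4 P8 -> G3/G4 P8 similar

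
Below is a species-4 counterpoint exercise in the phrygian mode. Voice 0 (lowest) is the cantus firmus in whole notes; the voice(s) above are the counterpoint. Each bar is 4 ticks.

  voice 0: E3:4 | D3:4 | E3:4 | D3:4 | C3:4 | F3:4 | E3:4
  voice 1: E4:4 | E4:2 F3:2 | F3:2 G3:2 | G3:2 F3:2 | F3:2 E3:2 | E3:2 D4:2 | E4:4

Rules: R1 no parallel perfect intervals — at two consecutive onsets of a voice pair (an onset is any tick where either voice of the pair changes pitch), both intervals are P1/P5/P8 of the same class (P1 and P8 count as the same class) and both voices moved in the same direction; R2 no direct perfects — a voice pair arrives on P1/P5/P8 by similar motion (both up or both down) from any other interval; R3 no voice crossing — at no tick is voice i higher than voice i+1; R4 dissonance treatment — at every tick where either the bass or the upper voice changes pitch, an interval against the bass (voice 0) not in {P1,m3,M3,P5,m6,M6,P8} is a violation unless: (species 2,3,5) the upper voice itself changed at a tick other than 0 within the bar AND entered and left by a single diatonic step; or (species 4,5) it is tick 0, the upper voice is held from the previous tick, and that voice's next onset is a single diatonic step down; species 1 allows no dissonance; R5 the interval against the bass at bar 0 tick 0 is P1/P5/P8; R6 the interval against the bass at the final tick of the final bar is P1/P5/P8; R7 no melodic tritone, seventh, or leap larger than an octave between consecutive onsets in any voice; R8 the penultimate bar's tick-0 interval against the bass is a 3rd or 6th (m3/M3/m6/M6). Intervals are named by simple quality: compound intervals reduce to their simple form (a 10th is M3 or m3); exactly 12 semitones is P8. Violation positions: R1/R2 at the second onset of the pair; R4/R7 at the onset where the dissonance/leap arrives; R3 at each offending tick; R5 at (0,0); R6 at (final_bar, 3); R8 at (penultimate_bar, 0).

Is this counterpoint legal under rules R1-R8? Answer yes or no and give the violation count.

bar 0: v0=E3 v1=E4 (P8)
bar 1: v0=D3 v1=E4 (M2)
bar 2: v0=E3 v1=F3 (m2)
bar 3: v0=D3 v1=G3 (P4)
bar 4: v0=C3 v1=F3 (P4)
bar 5: v0=F3 v1=E3 (m2)
bar 6: v0=E3 v1=E4 (P8)
  R4 @ bar1.0: D3/E4 M2 untreated
  R7 @ bar1.2: E4->F3 leap 11st
  R4 @ bar2.0: E3/F3 m2 untreated
  R3 @ bar5.0: F3 above E3
  R4 @ bar5.0: F3/E3 m2 untreated
  R8 @ bar5.0: penult m2 not 3rd/6th
  R3 @ bar5.1: F3 above E3
  R7 @ bar5.2: E3->D4 leap 10st

No (8 violations)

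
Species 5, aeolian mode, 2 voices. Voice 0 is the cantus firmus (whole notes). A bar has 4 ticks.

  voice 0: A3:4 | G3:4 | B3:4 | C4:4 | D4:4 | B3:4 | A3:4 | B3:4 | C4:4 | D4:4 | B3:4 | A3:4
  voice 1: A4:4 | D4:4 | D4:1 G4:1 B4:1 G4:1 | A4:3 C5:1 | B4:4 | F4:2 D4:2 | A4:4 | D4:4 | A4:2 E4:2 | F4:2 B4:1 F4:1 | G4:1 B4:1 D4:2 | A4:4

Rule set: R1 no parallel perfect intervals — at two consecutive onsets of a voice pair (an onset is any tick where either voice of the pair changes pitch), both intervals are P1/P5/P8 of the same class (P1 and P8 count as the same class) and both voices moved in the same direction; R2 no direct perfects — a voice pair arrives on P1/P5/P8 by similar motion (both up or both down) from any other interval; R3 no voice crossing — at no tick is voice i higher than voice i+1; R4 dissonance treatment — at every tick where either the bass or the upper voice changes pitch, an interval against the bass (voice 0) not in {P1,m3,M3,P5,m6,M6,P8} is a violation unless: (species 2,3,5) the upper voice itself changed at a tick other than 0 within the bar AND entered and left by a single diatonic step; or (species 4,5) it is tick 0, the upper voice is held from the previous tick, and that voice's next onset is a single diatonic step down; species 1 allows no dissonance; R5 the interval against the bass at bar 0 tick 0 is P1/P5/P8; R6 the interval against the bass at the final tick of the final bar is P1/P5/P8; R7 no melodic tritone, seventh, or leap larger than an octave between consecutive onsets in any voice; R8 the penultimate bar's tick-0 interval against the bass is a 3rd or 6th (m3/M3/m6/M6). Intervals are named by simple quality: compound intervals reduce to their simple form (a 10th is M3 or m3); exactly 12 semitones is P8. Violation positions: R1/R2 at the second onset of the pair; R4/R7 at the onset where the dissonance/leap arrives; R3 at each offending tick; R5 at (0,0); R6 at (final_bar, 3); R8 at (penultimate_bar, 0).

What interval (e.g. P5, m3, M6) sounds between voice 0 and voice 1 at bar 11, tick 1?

P8

voice 0=A3 voice 1=A4 -> P8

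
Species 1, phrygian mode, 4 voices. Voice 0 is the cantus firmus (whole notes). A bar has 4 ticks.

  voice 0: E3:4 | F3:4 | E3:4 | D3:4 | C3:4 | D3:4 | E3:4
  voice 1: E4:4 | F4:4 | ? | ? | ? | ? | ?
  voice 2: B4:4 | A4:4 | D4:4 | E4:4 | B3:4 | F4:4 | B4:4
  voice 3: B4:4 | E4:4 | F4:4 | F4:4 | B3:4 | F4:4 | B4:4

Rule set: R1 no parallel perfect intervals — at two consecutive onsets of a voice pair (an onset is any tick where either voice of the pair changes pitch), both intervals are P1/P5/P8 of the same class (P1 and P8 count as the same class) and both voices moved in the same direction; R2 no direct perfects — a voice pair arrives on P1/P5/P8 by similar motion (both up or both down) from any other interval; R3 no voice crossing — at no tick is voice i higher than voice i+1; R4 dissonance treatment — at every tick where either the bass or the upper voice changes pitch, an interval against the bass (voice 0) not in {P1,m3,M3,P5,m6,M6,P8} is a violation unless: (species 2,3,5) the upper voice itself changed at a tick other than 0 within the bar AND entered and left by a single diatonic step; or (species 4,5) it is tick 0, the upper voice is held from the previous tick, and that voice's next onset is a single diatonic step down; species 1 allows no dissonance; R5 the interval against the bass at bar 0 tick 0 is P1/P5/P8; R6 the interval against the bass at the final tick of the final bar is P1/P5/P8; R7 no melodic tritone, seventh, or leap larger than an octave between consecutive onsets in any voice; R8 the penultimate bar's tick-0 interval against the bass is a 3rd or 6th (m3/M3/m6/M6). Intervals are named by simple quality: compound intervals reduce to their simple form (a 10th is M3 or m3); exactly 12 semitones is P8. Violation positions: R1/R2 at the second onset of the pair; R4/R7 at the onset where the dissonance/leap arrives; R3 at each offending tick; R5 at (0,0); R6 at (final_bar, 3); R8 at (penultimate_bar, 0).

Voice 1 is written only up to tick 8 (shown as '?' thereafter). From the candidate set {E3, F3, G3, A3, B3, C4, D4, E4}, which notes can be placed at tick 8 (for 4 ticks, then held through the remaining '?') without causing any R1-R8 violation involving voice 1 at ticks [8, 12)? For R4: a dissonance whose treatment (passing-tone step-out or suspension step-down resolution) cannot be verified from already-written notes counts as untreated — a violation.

{C4}

E3: violates R1,R7
F3: violates R4
G3: violates R2,R7
A3: violates R4
B3: violates R2,R7
C4: legal
D4: violates R2,R4
E4: violates R1,R3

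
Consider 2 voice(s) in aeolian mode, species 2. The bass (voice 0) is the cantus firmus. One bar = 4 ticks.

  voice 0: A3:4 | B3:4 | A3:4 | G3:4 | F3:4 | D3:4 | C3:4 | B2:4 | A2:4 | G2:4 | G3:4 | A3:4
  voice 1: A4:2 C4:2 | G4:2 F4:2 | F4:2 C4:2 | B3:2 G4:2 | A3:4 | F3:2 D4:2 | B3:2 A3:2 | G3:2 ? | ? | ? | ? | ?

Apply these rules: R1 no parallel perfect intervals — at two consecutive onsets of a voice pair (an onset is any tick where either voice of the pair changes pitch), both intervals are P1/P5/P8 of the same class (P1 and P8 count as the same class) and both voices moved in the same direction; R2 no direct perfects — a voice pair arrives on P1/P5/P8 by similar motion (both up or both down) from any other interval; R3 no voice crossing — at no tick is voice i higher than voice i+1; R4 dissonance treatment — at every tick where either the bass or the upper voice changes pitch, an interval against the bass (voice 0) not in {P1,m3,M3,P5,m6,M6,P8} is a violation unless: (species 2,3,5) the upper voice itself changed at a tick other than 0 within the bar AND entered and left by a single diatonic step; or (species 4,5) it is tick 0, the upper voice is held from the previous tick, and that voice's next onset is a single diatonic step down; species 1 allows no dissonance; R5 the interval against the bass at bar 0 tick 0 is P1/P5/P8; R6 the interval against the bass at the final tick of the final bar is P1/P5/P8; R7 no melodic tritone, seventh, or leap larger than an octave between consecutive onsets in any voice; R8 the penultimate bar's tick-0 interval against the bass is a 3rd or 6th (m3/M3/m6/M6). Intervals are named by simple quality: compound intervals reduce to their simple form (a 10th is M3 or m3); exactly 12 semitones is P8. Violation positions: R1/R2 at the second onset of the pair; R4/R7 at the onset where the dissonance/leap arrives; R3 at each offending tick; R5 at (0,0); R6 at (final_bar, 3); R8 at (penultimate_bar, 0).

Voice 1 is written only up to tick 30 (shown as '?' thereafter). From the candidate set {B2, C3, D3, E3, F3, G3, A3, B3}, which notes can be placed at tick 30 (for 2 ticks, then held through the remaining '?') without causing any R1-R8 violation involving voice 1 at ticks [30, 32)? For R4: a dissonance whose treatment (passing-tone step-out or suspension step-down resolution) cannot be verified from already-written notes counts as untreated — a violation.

{B2, B3, D3, G3}

B2: legal
C3: violates R4
D3: legal
E3: violates R4
F3: violates R4
G3: legal
A3: violates R4
B3: legal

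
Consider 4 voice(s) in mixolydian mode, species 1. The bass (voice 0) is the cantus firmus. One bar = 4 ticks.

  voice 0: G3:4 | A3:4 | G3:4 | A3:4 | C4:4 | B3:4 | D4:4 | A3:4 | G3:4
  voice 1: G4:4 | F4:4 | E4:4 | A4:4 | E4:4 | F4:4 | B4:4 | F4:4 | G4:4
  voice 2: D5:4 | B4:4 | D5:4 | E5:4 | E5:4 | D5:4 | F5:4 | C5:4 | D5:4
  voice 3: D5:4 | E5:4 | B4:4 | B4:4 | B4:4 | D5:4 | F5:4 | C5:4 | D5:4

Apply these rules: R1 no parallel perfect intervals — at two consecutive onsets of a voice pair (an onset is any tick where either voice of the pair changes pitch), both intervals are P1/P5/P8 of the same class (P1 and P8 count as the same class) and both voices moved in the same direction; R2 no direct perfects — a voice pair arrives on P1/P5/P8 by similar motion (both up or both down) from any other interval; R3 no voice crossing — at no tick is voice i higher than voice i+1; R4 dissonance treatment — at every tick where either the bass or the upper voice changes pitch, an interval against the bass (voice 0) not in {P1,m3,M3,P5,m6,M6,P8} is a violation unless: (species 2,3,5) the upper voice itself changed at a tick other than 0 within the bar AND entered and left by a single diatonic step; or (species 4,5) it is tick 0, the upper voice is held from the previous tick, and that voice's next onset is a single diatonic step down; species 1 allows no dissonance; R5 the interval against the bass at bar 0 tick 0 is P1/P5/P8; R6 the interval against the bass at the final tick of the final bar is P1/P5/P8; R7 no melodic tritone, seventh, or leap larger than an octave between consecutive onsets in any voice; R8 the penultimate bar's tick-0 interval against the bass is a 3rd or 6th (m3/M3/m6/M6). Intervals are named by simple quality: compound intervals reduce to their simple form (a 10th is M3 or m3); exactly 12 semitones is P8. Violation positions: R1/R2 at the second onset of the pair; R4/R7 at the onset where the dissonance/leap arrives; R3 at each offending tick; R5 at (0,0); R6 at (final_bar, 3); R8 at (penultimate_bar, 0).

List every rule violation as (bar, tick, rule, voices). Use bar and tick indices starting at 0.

(1, 0, R1, (0, 3))
(1, 0, R4, (0, 2))
(2, 0, R2, (1, 3))
(2, 0, R3, (2, 3))
(2, 1, R3, (2, 3))
(2, 2, R3, (2, 3))
(2, 3, R3, (2, 3))
(3, 0, R1, (0, 2))
(3, 0, R2, (0, 1))
(3, 0, R2, (1, 2))
(3, 0, R3, (2, 3))
(3, 0, R4, (0, 3))
(3, 1, R3, (2, 3))
(3, 2, R3, (2, 3))
(3, 3, R3, (2, 3))
(4, 0, R3, (2, 3))
(4, 0, R4, (0, 3))
(4, 1, R3, (2, 3))
(4, 2, R3, (2, 3))
(4, 3, R3, (2, 3))
(5, 0, R4, (0, 1))
(6, 0, R1, (2, 3))
(6, 0, R7, (1,))
(7, 0, R1, (2, 3))
(7, 0, R2, (1, 2))
(7, 0, R2, (1, 3))
(7, 0, R7, (1,))
(8, 0, R1, (1, 2))
(8, 0, R1, (1, 3))
(8, 0, R1, (2, 3))

bar 0: v0=G3 v1=G4 v2=D5 v3=D5 downbeat P5
bar 1: v0=A3 v1=F4 v2=B4 v3=E5 downbeat P5
bar 2: v0=G3 v1=E4 v2=D5 v3=B4 downbeat M3
bar 3: v0=A3 v1=A4 v2=E5 v3=B4 downbeat M2
bar 4: v0=C4 v1=E4 v2=E5 v3=B4 downbeat M7
bar 5: v0=B3 v1=F4 v2=D5 v3=D5 downbeat m3
bar 6: v0=D4 v1=B4 v2=F5 v3=F5 downbeat m3
bar 7: v0=A3 v1=F4 v2=C5 v3=C5 downbeat m3
bar 8: v0=G3 v1=G4 v2=D5 v3=D5 downbeat P5
  -> R1 @ bar 1 tick 0 v(0, 3): G3/D5 P5 -> A3/E5 P5 similar
  -> R4 @ bar 1 tick 0 v(0, 2): A3/B4 M2 untreated
  -> R2 @ bar 2 tick 0 v(1, 3): F4/E5 M7 -> E4/B4 P5 similar
  -> R3 @ bar 2 tick 0 v(2, 3): D5 above B4
  -> R3 @ bar 2 tick 1 v(2, 3): D5 above B4
  -> R3 @ bar 2 tick 2 v(2, 3): D5 above B4
  -> R3 @ bar 2 tick 3 v(2, 3): D5 above B4
  -> R1 @ bar 3 tick 0 v(0, 2): G3/D5 P5 -> A3/E5 P5 similar
  -> R2 @ bar 3 tick 0 v(0, 1): G3/E4 M6 -> A3/A4 P8 similar
  -> R2 @ bar 3 tick 0 v(1, 2): E4/D5 m7 -> A4/E5 P5 similar
  -> R3 @ bar 3 tick 0 v(2, 3): E5 above B4
  -> R4 @ bar 3 tick 0 v(0, 3): A3/B4 M2 untreated
  -> R3 @ bar 3 tick 1 v(2, 3): E5 above B4
  -> R3 @ bar 3 tick 2 v(2, 3): E5 above B4
  -> R3 @ bar 3 tick 3 v(2, 3): E5 above B4
  -> R3 @ bar 4 tick 0 v(2, 3): E5 above B4
  -> R4 @ bar 4 tick 0 v(0, 3): C4/B4 M7 untreated
  -> R3 @ bar 4 tick 1 v(2, 3): E5 above B4
  -> R3 @ bar 4 tick 2 v(2, 3): E5 above B4
  -> R3 @ bar 4 tick 3 v(2, 3): E5 above B4
  -> R4 @ bar 5 tick 0 v(0, 1): B3/F4 TT untreated
  -> R1 @ bar 6 tick 0 v(2, 3): D5/D5 P1 -> F5/F5 P1 similar
  -> R7 @ bar 6 tick 0 v(1,): F4->B4 leap 6st
  -> R1 @ bar 7 tick 0 v(2, 3): F5/F5 P1 -> C5/C5 P1 similar
  -> R2 @ bar 7 tick 0 v(1, 2): B4/F5 TT -> F4/C5 P5 similar
  -> R2 @ bar 7 tick 0 v(1, 3): B4/F5 TT -> F4/C5 P5 similar
  -> R7 @ bar 7 tick 0 v(1,): B4->F4 leap 6st
  -> R1 @ bar 8 tick 0 v(1, 2): F4/C5 P5 -> G4/D5 P5 similar
  -> R1 @ bar 8 tick 0 v(1, 3): F4/C5 P5 -> G4/D5 P5 similar
  -> R1 @ bar 8 tick 0 v(2, 3): C5/C5 P1 -> D5/D5 P1 similar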